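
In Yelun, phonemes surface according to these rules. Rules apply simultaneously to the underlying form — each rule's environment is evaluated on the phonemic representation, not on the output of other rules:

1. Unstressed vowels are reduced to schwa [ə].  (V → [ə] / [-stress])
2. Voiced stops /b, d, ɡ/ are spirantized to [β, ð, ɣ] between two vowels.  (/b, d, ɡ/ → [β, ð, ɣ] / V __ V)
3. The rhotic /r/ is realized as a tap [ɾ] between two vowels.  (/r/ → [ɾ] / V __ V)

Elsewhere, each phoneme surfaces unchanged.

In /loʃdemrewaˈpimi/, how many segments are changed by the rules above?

5

Segments that undergo a rule: /o/ → [ə] (rule 1); /e/ → [ə] (rule 1); /e/ → [ə] (rule 1); /a/ → [ə] (rule 1); /i/ → [ə] (rule 1).
All other segments surface unchanged.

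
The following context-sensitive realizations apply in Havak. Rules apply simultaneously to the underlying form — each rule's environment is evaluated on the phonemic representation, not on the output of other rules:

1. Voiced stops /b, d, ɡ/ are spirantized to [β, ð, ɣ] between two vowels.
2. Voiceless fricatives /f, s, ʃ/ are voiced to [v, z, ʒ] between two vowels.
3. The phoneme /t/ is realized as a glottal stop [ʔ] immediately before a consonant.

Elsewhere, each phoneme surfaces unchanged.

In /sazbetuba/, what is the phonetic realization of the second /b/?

/b/ — between /u/ and /a/, between two vowels — surfaces as [β] (rule 1).

[β]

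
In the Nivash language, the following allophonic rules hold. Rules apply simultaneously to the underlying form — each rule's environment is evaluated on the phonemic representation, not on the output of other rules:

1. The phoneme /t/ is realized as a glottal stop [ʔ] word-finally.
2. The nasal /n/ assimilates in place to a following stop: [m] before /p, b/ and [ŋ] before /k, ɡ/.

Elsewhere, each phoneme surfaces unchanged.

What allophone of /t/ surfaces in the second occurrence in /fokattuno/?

[t]

/t/ (between /t/ and /u/) is in the target of rule 1 but the environment (word-finally) is not met → [t].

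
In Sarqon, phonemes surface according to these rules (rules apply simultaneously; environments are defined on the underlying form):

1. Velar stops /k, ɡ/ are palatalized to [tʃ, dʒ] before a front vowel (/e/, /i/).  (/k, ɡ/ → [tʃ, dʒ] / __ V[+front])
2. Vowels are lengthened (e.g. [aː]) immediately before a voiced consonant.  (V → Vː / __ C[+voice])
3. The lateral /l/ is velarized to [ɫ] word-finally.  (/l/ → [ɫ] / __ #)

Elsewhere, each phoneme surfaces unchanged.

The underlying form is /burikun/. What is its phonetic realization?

/b/ (word-initial) is unaffected → [b].
/u/ (between /b/ and /r/): before a voiced consonant, so rule 2 applies → [uː].
/r/ stays [r].
/i/ (between /r/ and /k/) is in the target of rule 2 but the environment (before a voiced consonant) is not met → [i].
/k/ — between /i/ and /u/; rule 1 does not apply here → [k].
/u/ (between /k/ and /n/) occurs before a voiced consonant → [uː] by rule 2.
/n/ stays [n].

[buːrikuːn]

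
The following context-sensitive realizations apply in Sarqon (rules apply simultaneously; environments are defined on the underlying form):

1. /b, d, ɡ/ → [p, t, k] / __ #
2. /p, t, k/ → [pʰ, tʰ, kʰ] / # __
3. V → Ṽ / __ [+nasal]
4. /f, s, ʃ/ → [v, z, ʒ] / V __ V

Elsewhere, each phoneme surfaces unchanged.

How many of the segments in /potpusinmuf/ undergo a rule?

Segments that undergo a rule: /p/ → [pʰ] (rule 2); /s/ → [z] (rule 4); /i/ → [ĩ] (rule 3).
All other segments surface unchanged.

3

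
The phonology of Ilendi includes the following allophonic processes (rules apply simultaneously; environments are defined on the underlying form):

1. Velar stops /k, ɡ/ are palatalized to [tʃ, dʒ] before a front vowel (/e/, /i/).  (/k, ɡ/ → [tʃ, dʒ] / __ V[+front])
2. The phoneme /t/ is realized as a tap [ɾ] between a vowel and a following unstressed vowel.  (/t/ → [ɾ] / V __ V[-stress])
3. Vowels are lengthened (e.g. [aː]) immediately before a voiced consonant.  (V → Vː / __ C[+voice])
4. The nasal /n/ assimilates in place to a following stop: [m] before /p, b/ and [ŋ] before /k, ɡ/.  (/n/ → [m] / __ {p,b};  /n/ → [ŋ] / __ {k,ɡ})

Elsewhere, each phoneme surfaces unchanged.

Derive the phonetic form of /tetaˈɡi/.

[teɾaːˈdʒi]

/t/ (word-initial) is in the target of rule 2 but the environment (between a vowel and a following unstressed vowel) is not met → [t].
/e/ (between /t/ and /t/): rule 3 targets it, but not before a voiced consonant → unchanged [e].
Rule 2 applies to /t/ (between /e/ and /a/: between a vowel and a following unstressed vowel) → [ɾ].
/a/ — between /t/ and /ɡ/, before a voiced consonant — surfaces as [aː] (rule 3).
Rule 1 applies to /ɡ/ (between /a/ and /i/: before a front vowel) → [dʒ].
/i/ (word-final): rule 3 targets it, but not before a voiced consonant → unchanged [i].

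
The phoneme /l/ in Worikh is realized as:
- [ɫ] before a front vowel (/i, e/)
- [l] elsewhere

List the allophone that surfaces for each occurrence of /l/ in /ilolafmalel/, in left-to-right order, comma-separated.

Occurrence 1 (position 2): no conditioning environment matches → elsewhere allophone [l].
Occurrence 2 (position 4): no conditioning environment matches → elsewhere allophone [l].
Occurrence 3 (position 9): before a front vowel (/i, e/) → [ɫ].
Occurrence 4 (position 11): no conditioning environment matches → elsewhere allophone [l].

[l], [l], [ɫ], [l]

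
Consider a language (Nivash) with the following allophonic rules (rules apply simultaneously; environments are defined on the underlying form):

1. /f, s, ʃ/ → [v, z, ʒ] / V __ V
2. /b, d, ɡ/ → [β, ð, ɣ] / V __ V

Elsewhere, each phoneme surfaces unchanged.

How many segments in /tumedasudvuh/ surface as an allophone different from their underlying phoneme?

Segments that undergo a rule: /d/ → [ð] (rule 2); /s/ → [z] (rule 1).
All other segments surface unchanged.

2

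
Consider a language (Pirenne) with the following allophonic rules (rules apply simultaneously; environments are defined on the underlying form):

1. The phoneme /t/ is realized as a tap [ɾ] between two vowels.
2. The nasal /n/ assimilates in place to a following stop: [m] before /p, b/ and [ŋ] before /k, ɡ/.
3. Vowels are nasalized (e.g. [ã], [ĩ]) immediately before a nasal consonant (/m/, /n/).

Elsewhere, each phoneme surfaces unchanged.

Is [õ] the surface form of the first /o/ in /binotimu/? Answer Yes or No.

/o/ (between /n/ and /t/) is in the target of rule 3 but the environment (before a nasal consonant) is not met → [o].
The actual realization is [o], not [õ].

No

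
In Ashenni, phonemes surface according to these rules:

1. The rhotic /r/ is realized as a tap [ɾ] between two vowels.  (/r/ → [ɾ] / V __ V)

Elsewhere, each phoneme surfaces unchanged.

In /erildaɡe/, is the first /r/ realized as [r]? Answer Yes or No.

No

/r/ (between /e/ and /i/) occurs between two vowels → [ɾ] by rule 1.
The actual realization is [ɾ], not [r].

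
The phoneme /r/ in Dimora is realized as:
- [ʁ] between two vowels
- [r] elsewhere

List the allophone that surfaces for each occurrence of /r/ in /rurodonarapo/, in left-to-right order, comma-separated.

Occurrence 1 (position 1): no conditioning environment matches → elsewhere allophone [r].
Occurrence 2 (position 3): between two vowels → [ʁ].
Occurrence 3 (position 9): between two vowels → [ʁ].

[r], [ʁ], [ʁ]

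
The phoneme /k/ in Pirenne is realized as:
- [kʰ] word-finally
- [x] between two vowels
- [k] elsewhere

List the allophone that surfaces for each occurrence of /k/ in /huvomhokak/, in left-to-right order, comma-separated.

[x], [kʰ]

Occurrence 1 (position 8): between two vowels → [x].
Occurrence 2 (position 10): word-finally → [kʰ].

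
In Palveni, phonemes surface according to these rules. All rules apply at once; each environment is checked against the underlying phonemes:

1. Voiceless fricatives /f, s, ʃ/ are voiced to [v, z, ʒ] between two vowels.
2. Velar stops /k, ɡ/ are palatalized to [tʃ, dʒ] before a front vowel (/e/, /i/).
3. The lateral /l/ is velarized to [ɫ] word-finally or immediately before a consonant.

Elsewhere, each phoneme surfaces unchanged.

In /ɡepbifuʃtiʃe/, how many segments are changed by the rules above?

3

Segments that undergo a rule: /ɡ/ → [dʒ] (rule 2); /f/ → [v] (rule 1); /ʃ/ → [ʒ] (rule 1).
All other segments surface unchanged.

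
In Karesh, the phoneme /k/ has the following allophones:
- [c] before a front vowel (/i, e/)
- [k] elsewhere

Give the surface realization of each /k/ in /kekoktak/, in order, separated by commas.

[c], [k], [k], [k]

Occurrence 1 (position 1): before a front vowel → [c].
Occurrence 2 (position 3): no conditioning environment matches → elsewhere allophone [k].
Occurrence 3 (position 5): no conditioning environment matches → elsewhere allophone [k].
Occurrence 4 (position 8): no conditioning environment matches → elsewhere allophone [k].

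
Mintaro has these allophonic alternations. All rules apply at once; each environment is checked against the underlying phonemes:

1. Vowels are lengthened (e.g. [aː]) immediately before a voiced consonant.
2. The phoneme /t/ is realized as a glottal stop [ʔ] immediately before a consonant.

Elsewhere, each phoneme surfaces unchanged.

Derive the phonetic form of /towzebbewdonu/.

[toːwzeːbbeːwdoːnu]

/t/ (word-initial): rule 2 targets it, but not immediately before a consonant → unchanged [t].
/o/ — between /t/ and /w/, before a voiced consonant — surfaces as [oː] (rule 1).
Rule 1 applies to /e/ (between /z/ and /b/: before a voiced consonant) → [eː].
/e/ — between /b/ and /w/, before a voiced consonant — surfaces as [eː] (rule 1).
/o/ meets the environment for rule 1 (before a voiced consonant) → [oː].
/u/ — word-final; rule 1 does not apply here → [u].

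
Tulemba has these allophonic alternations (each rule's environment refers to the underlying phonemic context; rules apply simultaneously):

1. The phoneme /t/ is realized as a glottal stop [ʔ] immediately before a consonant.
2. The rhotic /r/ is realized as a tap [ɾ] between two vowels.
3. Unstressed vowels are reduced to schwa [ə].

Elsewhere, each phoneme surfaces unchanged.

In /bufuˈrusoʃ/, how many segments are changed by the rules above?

Segments that undergo a rule: /u/ → [ə] (rule 3); /u/ → [ə] (rule 3); /r/ → [ɾ] (rule 2); /o/ → [ə] (rule 3).
All other segments surface unchanged.

4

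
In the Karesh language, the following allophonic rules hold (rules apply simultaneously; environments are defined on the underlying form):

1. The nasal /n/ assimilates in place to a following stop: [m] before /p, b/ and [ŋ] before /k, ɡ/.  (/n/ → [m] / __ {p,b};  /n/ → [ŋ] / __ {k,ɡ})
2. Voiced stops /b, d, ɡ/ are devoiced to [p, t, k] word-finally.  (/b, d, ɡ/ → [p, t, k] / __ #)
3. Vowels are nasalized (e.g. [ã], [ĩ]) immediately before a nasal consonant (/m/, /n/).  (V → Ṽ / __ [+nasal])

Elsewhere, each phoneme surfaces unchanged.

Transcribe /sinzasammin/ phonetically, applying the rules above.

[sĩnzasãmmĩn]

/s/ stays [s].
/i/ (between /s/ and /n/) occurs before a nasal consonant → [ĩ] by rule 3.
/n/ (between /i/ and /z/): rule 1 targets it, but not before a labial or velar stop → unchanged [n].
/z/ (between /n/ and /a/) is unaffected → [z].
/a/ (between /z/ and /s/) is in the target of rule 3 but the environment (before a nasal consonant) is not met → [a].
/s/ (between /a/ and /a/): no rule targets it → [s].
/a/ (between /s/ and /m/): before a nasal consonant, so rule 3 applies → [ã].
/m/ — not in any rule's target class → [m].
/m/ (between /m/ and /i/) is unaffected → [m].
/i/ (between /m/ and /n/): before a nasal consonant, so rule 3 applies → [ĩ].
/n/ (word-final) fails the environment for rule 1, so it stays [n].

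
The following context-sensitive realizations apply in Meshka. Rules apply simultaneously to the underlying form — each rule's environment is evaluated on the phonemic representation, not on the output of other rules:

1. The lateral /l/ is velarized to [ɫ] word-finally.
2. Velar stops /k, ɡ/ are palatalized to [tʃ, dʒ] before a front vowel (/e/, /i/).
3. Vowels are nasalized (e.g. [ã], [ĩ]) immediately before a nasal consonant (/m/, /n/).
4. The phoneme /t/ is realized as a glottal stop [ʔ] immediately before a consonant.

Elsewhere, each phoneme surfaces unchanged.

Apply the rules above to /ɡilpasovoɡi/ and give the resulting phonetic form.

/ɡ/ meets the environment for rule 2 (before a front vowel) → [dʒ].
/i/ (between /ɡ/ and /l/): rule 3 targets it, but not before a nasal consonant → unchanged [i].
/l/ (between /i/ and /p/): rule 1 targets it, but not word-finally → unchanged [l].
/p/ — not in any rule's target class → [p].
/a/ — between /p/ and /s/; rule 3 does not apply here → [a].
/s/ (between /a/ and /o/): no rule targets it → [s].
/o/ — between /s/ and /v/; rule 3 does not apply here → [o].
/v/ — not in any rule's target class → [v].
/o/ (between /v/ and /ɡ/) fails the environment for rule 3, so it stays [o].
/ɡ/ meets the environment for rule 2 (before a front vowel) → [dʒ].
/i/ — word-final; rule 3 does not apply here → [i].

[dʒilpasovodʒi]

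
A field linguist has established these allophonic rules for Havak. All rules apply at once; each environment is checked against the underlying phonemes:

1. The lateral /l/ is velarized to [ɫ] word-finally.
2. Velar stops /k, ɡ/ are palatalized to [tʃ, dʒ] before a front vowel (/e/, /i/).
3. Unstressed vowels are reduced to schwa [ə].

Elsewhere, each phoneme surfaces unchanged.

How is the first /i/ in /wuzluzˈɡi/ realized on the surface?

[i]

/i/ (word-final) fails the environment for rule 3, so it stays [i].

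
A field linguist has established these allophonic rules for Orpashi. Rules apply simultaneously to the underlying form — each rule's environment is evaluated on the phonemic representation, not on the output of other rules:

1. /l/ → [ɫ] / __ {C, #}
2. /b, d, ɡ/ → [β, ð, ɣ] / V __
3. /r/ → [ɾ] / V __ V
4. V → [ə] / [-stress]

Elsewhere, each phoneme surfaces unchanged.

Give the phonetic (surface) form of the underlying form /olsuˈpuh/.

[əɫsəˈpuh]

/o/ — word-initial, in an unstressed syllable — surfaces as [ə] (rule 4).
/l/ (between /o/ and /s/) occurs word-finally or immediately before a consonant → [ɫ] by rule 1.
/u/ meets the environment for rule 4 (in an unstressed syllable) → [ə].
/u/ (between /p/ and /h/) fails the environment for rule 4, so it stays [u].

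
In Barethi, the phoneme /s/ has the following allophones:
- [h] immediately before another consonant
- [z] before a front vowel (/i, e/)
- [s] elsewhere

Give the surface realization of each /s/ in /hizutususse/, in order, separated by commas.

Occurrence 1 (position 7): no conditioning environment matches → elsewhere allophone [s].
Occurrence 2 (position 9): immediately before another consonant → [h].
Occurrence 3 (position 10): before a front vowel (/i, e/) → [z].

[s], [h], [z]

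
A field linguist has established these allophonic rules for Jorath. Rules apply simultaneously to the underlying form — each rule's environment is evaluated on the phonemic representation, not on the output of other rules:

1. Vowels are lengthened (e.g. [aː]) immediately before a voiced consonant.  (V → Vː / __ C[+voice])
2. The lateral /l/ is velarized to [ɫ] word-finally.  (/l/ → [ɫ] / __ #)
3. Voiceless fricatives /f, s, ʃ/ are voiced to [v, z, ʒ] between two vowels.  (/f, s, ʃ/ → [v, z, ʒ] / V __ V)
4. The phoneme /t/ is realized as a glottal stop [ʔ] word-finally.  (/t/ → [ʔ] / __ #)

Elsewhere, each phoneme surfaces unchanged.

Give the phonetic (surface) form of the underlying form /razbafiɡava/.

/a/ meets the environment for rule 1 (before a voiced consonant) → [aː].
/a/ (between /b/ and /f/): rule 1 targets it, but not before a voiced consonant → unchanged [a].
Rule 3 applies to /f/ (between /a/ and /i/: between two vowels) → [v].
/i/ meets the environment for rule 1 (before a voiced consonant) → [iː].
/a/ (between /ɡ/ and /v/): before a voiced consonant, so rule 1 applies → [aː].
/a/ (word-final): rule 1 targets it, but not before a voiced consonant → unchanged [a].

[raːzbaviːɡaːva]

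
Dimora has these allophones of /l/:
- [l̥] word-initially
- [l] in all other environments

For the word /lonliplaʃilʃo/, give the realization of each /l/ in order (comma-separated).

Occurrence 1 (position 1): word-initially → [l̥].
Occurrence 2 (position 4): no conditioning environment matches → elsewhere allophone [l].
Occurrence 3 (position 7): no conditioning environment matches → elsewhere allophone [l].
Occurrence 4 (position 11): no conditioning environment matches → elsewhere allophone [l].

[l̥], [l], [l], [l]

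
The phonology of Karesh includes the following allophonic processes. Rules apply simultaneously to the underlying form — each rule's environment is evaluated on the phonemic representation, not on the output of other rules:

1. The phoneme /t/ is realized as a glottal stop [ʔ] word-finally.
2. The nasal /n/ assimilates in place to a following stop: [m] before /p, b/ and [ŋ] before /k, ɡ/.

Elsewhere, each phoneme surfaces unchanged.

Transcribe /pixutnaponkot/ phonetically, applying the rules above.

/p/ (word-initial): no rule targets it → [p].
/i/ (between /p/ and /x/): no rule targets it → [i].
/x/ stays [x].
/u/ stays [u].
/t/ (between /u/ and /n/) is in the target of rule 1 but the environment (word-finally) is not met → [t].
/n/ — between /t/ and /a/; rule 2 does not apply here → [n].
/a/ (between /n/ and /p/): no rule targets it → [a].
/p/ (between /a/ and /o/) is unaffected → [p].
/o/ — not in any rule's target class → [o].
Rule 2 applies to /n/ (between /o/ and /k/: before a labial or velar stop) → [ŋ].
/k/ stays [k].
/o/ (between /k/ and /t/): no rule targets it → [o].
/t/ (word-final): word-finally, so rule 1 applies → [ʔ].

[pixutnapoŋkoʔ]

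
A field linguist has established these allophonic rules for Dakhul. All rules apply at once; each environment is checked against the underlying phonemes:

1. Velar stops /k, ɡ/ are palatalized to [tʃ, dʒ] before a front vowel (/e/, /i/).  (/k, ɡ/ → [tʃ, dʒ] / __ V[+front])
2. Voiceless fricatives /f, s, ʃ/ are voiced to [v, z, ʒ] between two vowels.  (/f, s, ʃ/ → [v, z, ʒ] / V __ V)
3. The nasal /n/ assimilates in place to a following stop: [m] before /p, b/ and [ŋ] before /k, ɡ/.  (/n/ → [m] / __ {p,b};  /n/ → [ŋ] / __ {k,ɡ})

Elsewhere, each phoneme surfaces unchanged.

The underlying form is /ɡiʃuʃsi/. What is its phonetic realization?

[dʒiʒuʃsi]

/ɡ/ — word-initial, before a front vowel — surfaces as [dʒ] (rule 1).
/ʃ/ (between /i/ and /u/) occurs between two vowels → [ʒ] by rule 2.
/ʃ/ (between /u/ and /s/) is in the target of rule 2 but the environment (between two vowels) is not met → [ʃ].
/s/ (between /ʃ/ and /i/) is in the target of rule 2 but the environment (between two vowels) is not met → [s].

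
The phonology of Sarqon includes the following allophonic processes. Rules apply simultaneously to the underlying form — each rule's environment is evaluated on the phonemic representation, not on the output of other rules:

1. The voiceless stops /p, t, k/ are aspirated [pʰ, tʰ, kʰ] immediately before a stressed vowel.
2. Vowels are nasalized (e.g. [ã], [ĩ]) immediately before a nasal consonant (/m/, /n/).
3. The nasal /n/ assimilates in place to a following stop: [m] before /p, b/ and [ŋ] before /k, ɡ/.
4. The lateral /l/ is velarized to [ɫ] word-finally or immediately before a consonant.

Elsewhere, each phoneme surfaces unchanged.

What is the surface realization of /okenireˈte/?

[okẽnireˈtʰe]

/o/ (word-initial) fails the environment for rule 2, so it stays [o].
/k/ — between /o/ and /e/; rule 1 does not apply here → [k].
/e/ (between /k/ and /n/) occurs before a nasal consonant → [ẽ] by rule 2.
/n/ — between /e/ and /i/; rule 3 does not apply here → [n].
/i/ (between /n/ and /r/) is in the target of rule 2 but the environment (before a nasal consonant) is not met → [i].
/r/ (between /i/ and /e/): no rule targets it → [r].
/e/ (between /r/ and /t/) fails the environment for rule 2, so it stays [e].
/t/ meets the environment for rule 1 (immediately before a stressed vowel) → [tʰ].
/e/ (word-final): rule 2 targets it, but not before a nasal consonant → unchanged [e].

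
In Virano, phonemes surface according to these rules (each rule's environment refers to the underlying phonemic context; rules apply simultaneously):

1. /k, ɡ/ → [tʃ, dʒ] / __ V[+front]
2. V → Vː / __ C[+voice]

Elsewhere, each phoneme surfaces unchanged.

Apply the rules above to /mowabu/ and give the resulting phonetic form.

/o/ — between /m/ and /w/, before a voiced consonant — surfaces as [oː] (rule 2).
/a/ (between /w/ and /b/) occurs before a voiced consonant → [aː] by rule 2.
/u/ — word-final; rule 2 does not apply here → [u].

[moːwaːbu]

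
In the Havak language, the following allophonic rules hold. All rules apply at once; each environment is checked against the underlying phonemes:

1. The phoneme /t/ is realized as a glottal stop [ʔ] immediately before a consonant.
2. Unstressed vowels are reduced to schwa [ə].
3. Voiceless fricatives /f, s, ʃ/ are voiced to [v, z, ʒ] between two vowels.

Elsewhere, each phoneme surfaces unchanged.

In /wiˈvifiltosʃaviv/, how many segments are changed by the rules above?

Segments that undergo a rule: /i/ → [ə] (rule 2); /f/ → [v] (rule 3); /i/ → [ə] (rule 2); /o/ → [ə] (rule 2); /a/ → [ə] (rule 2); /i/ → [ə] (rule 2).
All other segments surface unchanged.

6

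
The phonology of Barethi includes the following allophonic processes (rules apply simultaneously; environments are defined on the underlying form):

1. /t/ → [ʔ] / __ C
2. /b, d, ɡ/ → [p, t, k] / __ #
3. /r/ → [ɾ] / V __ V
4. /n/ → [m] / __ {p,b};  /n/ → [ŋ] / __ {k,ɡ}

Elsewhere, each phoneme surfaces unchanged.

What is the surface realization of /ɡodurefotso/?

/ɡ/ (word-initial) fails the environment for rule 2, so it stays [ɡ].
/o/ (between /ɡ/ and /d/) is unaffected → [o].
/d/ — between /o/ and /u/; rule 2 does not apply here → [d].
/u/ (between /d/ and /r/): no rule targets it → [u].
/r/ (between /u/ and /e/) occurs between two vowels → [ɾ] by rule 3.
/e/ (between /r/ and /f/) is unaffected → [e].
/f/ — not in any rule's target class → [f].
/o/ (between /f/ and /t/): no rule targets it → [o].
/t/ meets the environment for rule 1 (immediately before a consonant) → [ʔ].
/s/ — not in any rule's target class → [s].
/o/ (word-final): no rule targets it → [o].

[ɡoduɾefoʔso]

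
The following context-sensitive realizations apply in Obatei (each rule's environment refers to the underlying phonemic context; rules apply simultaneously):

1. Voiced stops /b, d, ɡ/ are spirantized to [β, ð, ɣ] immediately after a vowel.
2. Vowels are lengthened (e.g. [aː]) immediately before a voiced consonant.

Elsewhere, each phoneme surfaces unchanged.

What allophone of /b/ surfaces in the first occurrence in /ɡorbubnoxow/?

/b/ — between /r/ and /u/; rule 1 does not apply here → [b].

[b]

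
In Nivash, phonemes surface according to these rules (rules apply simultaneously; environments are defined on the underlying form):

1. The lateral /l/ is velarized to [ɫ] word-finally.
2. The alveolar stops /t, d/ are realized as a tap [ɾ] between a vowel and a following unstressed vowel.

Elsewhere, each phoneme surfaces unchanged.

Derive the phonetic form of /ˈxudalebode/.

[ˈxuɾaleboɾe]

/x/ (word-initial) is unaffected → [x].
/u/ (between /x/ and /d/) is unaffected → [u].
/d/ meets the environment for rule 2 (between a vowel and a following unstressed vowel) → [ɾ].
/a/ (between /d/ and /l/) is unaffected → [a].
/l/ (between /a/ and /e/): rule 1 targets it, but not word-finally → unchanged [l].
/e/ — not in any rule's target class → [e].
/b/ stays [b].
/o/ (between /b/ and /d/): no rule targets it → [o].
/d/ — between /o/ and /e/, between a vowel and a following unstressed vowel — surfaces as [ɾ] (rule 2).
/e/ — not in any rule's target class → [e].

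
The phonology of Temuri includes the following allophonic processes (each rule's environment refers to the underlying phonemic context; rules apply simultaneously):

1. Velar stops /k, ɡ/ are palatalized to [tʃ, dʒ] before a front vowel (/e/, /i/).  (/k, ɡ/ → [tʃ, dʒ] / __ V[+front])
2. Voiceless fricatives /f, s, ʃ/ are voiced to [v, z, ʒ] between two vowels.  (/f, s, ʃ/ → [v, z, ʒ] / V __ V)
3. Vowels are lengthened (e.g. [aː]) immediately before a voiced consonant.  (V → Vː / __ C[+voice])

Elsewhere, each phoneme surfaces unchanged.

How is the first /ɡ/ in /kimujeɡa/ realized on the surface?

/ɡ/ (between /e/ and /a/): rule 1 targets it, but not before a front vowel → unchanged [ɡ].

[ɡ]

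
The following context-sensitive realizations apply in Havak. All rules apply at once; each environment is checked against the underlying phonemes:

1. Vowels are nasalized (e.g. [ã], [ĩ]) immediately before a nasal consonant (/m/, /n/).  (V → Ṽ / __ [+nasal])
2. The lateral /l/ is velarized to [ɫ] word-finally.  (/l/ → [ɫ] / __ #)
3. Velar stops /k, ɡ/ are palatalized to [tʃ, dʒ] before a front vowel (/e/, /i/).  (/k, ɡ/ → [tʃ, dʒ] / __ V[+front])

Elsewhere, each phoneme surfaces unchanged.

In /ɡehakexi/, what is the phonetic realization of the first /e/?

[e]

/e/ (between /ɡ/ and /h/): rule 1 targets it, but not before a nasal consonant → unchanged [e].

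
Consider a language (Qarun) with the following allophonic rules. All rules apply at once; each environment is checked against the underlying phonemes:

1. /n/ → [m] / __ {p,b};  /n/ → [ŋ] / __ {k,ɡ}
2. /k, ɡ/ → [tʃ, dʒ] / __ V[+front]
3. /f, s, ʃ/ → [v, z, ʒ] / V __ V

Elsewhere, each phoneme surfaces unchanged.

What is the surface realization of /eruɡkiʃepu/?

/e/ (word-initial): no rule targets it → [e].
/r/ (between /e/ and /u/) is unaffected → [r].
/u/ stays [u].
/ɡ/ (between /u/ and /k/) fails the environment for rule 2, so it stays [ɡ].
Rule 2 applies to /k/ (between /ɡ/ and /i/: before a front vowel) → [tʃ].
/i/ — not in any rule's target class → [i].
/ʃ/ meets the environment for rule 3 (between two vowels) → [ʒ].
/e/ (between /ʃ/ and /p/): no rule targets it → [e].
/p/ stays [p].
/u/ — not in any rule's target class → [u].

[eruɡtʃiʒepu]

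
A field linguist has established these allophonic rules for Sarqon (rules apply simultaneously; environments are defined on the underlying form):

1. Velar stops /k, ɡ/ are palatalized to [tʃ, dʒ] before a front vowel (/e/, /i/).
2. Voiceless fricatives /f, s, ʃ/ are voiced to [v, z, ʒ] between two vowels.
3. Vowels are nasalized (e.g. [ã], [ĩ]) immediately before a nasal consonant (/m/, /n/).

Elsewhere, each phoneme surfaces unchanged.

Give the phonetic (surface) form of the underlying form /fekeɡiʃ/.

[fetʃedʒiʃ]

/f/ (word-initial): rule 2 targets it, but not between two vowels → unchanged [f].
/e/ (between /f/ and /k/): rule 3 targets it, but not before a nasal consonant → unchanged [e].
/k/ — between /e/ and /e/, before a front vowel — surfaces as [tʃ] (rule 1).
/e/ (between /k/ and /ɡ/) fails the environment for rule 3, so it stays [e].
/ɡ/ (between /e/ and /i/): before a front vowel, so rule 1 applies → [dʒ].
/i/ (between /ɡ/ and /ʃ/) fails the environment for rule 3, so it stays [i].
/ʃ/ (word-final) is in the target of rule 2 but the environment (between two vowels) is not met → [ʃ].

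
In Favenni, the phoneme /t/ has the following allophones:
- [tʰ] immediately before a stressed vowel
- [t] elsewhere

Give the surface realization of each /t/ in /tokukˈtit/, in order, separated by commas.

Occurrence 1 (position 1): no conditioning environment matches → elsewhere allophone [t].
Occurrence 2 (position 6): immediately before a stressed vowel → [tʰ].
Occurrence 3 (position 8): no conditioning environment matches → elsewhere allophone [t].

[t], [tʰ], [t]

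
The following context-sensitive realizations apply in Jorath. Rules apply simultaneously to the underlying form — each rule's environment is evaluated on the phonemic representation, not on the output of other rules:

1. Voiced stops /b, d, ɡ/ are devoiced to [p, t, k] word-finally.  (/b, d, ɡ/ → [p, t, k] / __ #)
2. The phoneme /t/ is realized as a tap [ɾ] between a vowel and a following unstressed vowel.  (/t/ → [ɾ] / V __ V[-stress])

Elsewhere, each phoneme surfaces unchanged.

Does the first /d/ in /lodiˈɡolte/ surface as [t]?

/d/ — between /o/ and /i/; rule 1 does not apply here → [d].
The actual realization is [d], not [t].

No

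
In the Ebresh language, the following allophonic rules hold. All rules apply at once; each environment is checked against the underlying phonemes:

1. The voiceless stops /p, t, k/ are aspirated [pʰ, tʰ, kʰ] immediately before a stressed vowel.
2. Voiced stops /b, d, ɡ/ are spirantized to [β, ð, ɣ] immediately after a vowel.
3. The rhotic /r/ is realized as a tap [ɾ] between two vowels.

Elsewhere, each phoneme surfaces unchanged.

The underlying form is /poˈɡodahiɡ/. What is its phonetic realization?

[poˈɣoðahiɣ]

/p/ (word-initial) is in the target of rule 1 but the environment (immediately before a stressed vowel) is not met → [p].
/o/ (between /p/ and /ɡ/) is unaffected → [o].
/ɡ/ (between /o/ and /o/) occurs immediately after a vowel → [ɣ] by rule 2.
/o/ stays [o].
Rule 2 applies to /d/ (between /o/ and /a/: immediately after a vowel) → [ð].
/a/ stays [a].
/h/ (between /a/ and /i/) is unaffected → [h].
/i/ stays [i].
Rule 2 applies to /ɡ/ (word-final: immediately after a vowel) → [ɣ].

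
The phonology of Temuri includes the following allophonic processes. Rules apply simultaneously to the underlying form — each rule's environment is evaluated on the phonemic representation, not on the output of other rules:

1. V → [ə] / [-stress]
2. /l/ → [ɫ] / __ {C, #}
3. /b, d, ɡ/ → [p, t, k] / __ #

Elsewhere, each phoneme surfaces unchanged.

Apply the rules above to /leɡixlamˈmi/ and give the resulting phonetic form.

[ləɡəxləmˈmi]

/l/ (word-initial): rule 2 targets it, but not word-finally or immediately before a consonant → unchanged [l].
/e/ (between /l/ and /ɡ/) occurs in an unstressed syllable → [ə] by rule 1.
/ɡ/ (between /e/ and /i/) is in the target of rule 3 but the environment (word-finally) is not met → [ɡ].
/i/ meets the environment for rule 1 (in an unstressed syllable) → [ə].
/x/ — not in any rule's target class → [x].
/l/ (between /x/ and /a/): rule 2 targets it, but not word-finally or immediately before a consonant → unchanged [l].
/a/ (between /l/ and /m/) occurs in an unstressed syllable → [ə] by rule 1.
/m/ stays [m].
/m/ (between /m/ and /i/): no rule targets it → [m].
/i/ (word-final) fails the environment for rule 1, so it stays [i].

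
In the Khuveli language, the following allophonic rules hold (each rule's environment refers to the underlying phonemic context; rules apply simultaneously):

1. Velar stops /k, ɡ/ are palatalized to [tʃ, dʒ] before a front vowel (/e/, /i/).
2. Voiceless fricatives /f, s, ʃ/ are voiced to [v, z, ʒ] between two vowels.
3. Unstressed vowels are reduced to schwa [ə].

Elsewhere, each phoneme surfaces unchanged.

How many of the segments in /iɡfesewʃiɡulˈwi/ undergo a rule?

Segments that undergo a rule: /i/ → [ə] (rule 3); /e/ → [ə] (rule 3); /s/ → [z] (rule 2); /e/ → [ə] (rule 3); /i/ → [ə] (rule 3); /u/ → [ə] (rule 3).
All other segments surface unchanged.

6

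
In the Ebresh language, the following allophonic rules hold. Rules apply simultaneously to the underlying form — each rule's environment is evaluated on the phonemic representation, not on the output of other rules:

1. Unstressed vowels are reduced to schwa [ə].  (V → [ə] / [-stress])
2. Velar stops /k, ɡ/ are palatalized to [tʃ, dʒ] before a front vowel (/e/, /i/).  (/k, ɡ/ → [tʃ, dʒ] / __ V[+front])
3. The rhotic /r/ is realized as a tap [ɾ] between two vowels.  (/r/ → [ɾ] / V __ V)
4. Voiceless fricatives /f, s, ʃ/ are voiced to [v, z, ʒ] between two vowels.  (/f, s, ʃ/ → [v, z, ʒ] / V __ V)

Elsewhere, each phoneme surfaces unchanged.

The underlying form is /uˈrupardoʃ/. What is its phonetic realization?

[əˈɾupərdəʃ]

/u/ (word-initial) occurs in an unstressed syllable → [ə] by rule 1.
/r/ (between /u/ and /u/): between two vowels, so rule 3 applies → [ɾ].
/u/ (between /r/ and /p/) is in the target of rule 1 but the environment (in an unstressed syllable) is not met → [u].
/p/ stays [p].
/a/ (between /p/ and /r/): in an unstressed syllable, so rule 1 applies → [ə].
/r/ — between /a/ and /d/; rule 3 does not apply here → [r].
/d/ stays [d].
/o/ (between /d/ and /ʃ/): in an unstressed syllable, so rule 1 applies → [ə].
/ʃ/ (word-final) is in the target of rule 4 but the environment (between two vowels) is not met → [ʃ].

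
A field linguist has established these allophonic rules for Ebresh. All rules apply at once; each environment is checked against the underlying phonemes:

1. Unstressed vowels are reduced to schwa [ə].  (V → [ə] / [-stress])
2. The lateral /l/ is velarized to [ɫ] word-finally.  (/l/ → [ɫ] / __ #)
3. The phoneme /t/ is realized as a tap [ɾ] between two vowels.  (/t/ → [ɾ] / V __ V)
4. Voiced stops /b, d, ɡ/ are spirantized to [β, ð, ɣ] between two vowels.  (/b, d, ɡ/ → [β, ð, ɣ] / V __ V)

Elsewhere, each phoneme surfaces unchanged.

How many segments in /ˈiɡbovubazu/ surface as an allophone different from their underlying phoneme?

Segments that undergo a rule: /o/ → [ə] (rule 1); /u/ → [ə] (rule 1); /b/ → [β] (rule 4); /a/ → [ə] (rule 1); /u/ → [ə] (rule 1).
All other segments surface unchanged.

5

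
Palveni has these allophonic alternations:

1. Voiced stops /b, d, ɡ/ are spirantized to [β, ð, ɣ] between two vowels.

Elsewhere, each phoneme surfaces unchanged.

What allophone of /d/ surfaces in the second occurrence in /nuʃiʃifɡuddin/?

[d]

/d/ (between /d/ and /i/): rule 1 targets it, but not between two vowels → unchanged [d].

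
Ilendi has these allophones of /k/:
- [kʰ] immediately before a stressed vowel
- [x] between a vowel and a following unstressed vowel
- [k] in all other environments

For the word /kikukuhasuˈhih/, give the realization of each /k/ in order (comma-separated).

Occurrence 1 (position 1): no conditioning environment matches → elsewhere allophone [k].
Occurrence 2 (position 3): between a vowel and a following unstressed vowel → [x].
Occurrence 3 (position 5): between a vowel and a following unstressed vowel → [x].

[k], [x], [x]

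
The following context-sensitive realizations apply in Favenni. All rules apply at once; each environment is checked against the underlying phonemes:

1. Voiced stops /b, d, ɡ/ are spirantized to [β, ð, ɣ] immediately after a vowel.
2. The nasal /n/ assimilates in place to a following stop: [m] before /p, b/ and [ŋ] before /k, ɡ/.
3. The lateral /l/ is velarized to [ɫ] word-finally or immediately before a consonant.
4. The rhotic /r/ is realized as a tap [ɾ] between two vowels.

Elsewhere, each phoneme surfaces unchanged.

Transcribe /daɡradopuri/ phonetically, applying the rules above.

[daɣraðopuɾi]

/d/ — word-initial; rule 1 does not apply here → [d].
/a/ (between /d/ and /ɡ/): no rule targets it → [a].
Rule 1 applies to /ɡ/ (between /a/ and /r/: immediately after a vowel) → [ɣ].
/r/ — between /ɡ/ and /a/; rule 4 does not apply here → [r].
/a/ stays [a].
/d/ meets the environment for rule 1 (immediately after a vowel) → [ð].
/o/ stays [o].
/p/ stays [p].
/u/ (between /p/ and /r/) is unaffected → [u].
/r/ — between /u/ and /i/, between two vowels — surfaces as [ɾ] (rule 4).
/i/ (word-final) is unaffected → [i].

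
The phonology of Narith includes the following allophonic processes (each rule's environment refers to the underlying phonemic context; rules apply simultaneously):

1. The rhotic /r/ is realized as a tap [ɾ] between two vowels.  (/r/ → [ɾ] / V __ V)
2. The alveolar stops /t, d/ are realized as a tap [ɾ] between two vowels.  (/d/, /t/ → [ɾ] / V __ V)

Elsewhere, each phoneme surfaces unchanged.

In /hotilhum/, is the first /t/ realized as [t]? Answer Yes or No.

No

Rule 2 applies to /t/ (between /o/ and /i/: between two vowels) → [ɾ].
The actual realization is [ɾ], not [t].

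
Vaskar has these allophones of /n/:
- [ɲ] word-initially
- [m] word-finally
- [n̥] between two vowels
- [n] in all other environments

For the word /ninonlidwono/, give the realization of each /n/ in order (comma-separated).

Occurrence 1 (position 1): word-initially → [ɲ].
Occurrence 2 (position 3): between two vowels → [n̥].
Occurrence 3 (position 5): no conditioning environment matches → elsewhere allophone [n].
Occurrence 4 (position 11): between two vowels → [n̥].

[ɲ], [n̥], [n], [n̥]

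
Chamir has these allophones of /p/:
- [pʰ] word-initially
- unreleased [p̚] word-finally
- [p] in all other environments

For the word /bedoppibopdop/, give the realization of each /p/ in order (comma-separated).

Occurrence 1 (position 5): no conditioning environment matches → elsewhere allophone [p].
Occurrence 2 (position 6): no conditioning environment matches → elsewhere allophone [p].
Occurrence 3 (position 10): no conditioning environment matches → elsewhere allophone [p].
Occurrence 4 (position 13): word-finally → [p̚].

[p], [p], [p], [p̚]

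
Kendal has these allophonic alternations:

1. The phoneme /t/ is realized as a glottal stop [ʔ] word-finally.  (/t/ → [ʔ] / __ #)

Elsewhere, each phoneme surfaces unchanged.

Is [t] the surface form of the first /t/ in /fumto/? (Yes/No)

Yes

/t/ — between /m/ and /o/; rule 1 does not apply here → [t].
The actual realization is [t], which matches [t].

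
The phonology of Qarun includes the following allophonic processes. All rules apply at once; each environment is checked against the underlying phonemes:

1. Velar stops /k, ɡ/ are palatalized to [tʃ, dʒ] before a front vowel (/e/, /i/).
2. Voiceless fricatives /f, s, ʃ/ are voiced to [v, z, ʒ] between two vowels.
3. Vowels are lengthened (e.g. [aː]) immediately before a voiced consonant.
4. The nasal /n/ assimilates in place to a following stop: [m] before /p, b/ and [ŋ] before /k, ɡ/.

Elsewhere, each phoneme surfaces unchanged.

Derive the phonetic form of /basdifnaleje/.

/b/ — not in any rule's target class → [b].
/a/ (between /b/ and /s/) is in the target of rule 3 but the environment (before a voiced consonant) is not met → [a].
/s/ — between /a/ and /d/; rule 2 does not apply here → [s].
/d/ stays [d].
/i/ (between /d/ and /f/) fails the environment for rule 3, so it stays [i].
/f/ — between /i/ and /n/; rule 2 does not apply here → [f].
/n/ (between /f/ and /a/) is in the target of rule 4 but the environment (before a labial or velar stop) is not met → [n].
Rule 3 applies to /a/ (between /n/ and /l/: before a voiced consonant) → [aː].
/l/ (between /a/ and /e/) is unaffected → [l].
/e/ (between /l/ and /j/) occurs before a voiced consonant → [eː] by rule 3.
/j/ stays [j].
/e/ — word-final; rule 3 does not apply here → [e].

[basdifnaːleːje]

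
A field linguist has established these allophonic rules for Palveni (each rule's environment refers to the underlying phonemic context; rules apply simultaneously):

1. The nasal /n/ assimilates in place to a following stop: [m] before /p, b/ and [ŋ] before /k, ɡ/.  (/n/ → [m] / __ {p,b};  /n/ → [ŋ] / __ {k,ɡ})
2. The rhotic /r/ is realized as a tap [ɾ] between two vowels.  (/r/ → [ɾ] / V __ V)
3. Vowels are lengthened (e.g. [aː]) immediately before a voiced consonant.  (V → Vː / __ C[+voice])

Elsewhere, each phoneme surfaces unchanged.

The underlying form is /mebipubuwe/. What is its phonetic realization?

[meːbipuːbuːwe]

/e/ (between /m/ and /b/): before a voiced consonant, so rule 3 applies → [eː].
/i/ (between /b/ and /p/) is in the target of rule 3 but the environment (before a voiced consonant) is not met → [i].
/u/ (between /p/ and /b/): before a voiced consonant, so rule 3 applies → [uː].
Rule 3 applies to /u/ (between /b/ and /w/: before a voiced consonant) → [uː].
/e/ — word-final; rule 3 does not apply here → [e].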